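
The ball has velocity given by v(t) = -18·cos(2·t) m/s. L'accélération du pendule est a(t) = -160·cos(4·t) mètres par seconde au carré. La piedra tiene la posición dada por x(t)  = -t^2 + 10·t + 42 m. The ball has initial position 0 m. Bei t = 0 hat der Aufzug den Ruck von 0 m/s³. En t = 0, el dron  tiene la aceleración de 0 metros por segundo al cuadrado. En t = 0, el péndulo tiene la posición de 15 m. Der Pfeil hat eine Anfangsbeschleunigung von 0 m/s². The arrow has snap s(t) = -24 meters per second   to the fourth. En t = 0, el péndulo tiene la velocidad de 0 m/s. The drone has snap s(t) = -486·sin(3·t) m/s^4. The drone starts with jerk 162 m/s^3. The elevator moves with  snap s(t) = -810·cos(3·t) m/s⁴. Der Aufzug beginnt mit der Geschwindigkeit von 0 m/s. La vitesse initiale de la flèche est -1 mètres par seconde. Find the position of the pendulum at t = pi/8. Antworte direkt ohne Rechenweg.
The position at t = pi/8 is x = 5.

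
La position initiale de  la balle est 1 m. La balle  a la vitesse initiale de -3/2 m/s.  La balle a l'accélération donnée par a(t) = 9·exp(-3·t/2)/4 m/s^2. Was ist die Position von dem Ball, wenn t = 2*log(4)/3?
Um dies zu lösen, müssen wir 2 Integrale unserer Gleichung für die Beschleunigung a(t) = 9·exp(-3·t/2)/4 finden. Durch Integration von der Beschleunigung und Verwendung der Anfangsbedingung v(0) = -3/2, erhalten wir v(t) = -3·exp(-3·t/2)/2. Die Stammfunktion von der Geschwindigkeit ist die Position. Mit x(0) = 1 erhalten wir x(t) = exp(-3·t/2). Wir haben die Position x(t) = exp(-3·t/2). Durch Einsetzen von t = 2*log(4)/3: x(2*log(4)/3) = 1/4.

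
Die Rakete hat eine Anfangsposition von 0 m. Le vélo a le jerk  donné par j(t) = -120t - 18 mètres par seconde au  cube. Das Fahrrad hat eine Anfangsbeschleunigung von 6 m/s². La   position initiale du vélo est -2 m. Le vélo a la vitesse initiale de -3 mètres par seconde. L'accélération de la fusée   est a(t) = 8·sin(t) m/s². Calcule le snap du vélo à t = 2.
Pour résoudre ceci, nous devons prendre 1 dérivée de notre équation du jerk j(t) = -120·t - 18. En prenant d/dt de j(t), nous trouvons s(t) = -120. En utilisant s(t) = -120 et en substituant t = 2, nous trouvons s = -120.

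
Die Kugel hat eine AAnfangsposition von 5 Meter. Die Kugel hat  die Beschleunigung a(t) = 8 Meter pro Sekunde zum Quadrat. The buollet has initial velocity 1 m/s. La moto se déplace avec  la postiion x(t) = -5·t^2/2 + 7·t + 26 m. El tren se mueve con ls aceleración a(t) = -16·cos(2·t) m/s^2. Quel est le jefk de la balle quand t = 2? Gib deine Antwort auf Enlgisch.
We must differentiate our acceleration equation a(t) = 8 1 time. Taking d/dt of a(t), we find j(t) = 0. We have jerk j(t) = 0. Substituting t = 2: j(2) = 0.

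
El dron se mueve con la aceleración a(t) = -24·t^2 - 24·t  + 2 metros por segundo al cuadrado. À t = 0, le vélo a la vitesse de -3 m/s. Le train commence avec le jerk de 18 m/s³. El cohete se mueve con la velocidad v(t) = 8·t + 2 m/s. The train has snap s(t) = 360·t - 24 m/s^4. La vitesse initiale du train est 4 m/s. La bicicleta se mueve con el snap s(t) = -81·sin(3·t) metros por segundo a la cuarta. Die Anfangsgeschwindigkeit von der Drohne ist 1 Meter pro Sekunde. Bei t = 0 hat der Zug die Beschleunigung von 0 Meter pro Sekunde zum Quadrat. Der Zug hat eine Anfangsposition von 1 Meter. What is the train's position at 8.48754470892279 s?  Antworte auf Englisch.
We must find the integral of our snap equation s(t) = 360·t - 24 4 times. The antiderivative of snap, with j(0) = 18, gives jerk: j(t) = 180·t^2 - 24·t + 18. Integrating jerk and using the initial condition a(0) = 0, we get a(t) = 6·t·(10·t^2 - 2·t + 3). Finding the integral of a(t) and using v(0) = 4: v(t) = 15·t^4 - 4·t^3 + 9·t^2 + 4. Integrating velocity and using the initial condition x(0) = 1, we get x(t) = 3·t^5 - t^4 + 3·t^3 + 4·t + 1. Using x(t) = 3·t^5 - t^4 + 3·t^3 + 4·t + 1 and substituting t = 8.48754470892279, we find x = 128818.891477148.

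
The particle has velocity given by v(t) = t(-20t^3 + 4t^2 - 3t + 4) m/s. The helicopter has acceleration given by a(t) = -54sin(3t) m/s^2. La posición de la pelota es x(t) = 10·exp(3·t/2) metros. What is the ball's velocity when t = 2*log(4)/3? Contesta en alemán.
Wir müssen unsere Gleichung für die Position x(t) = 10·exp(3·t/2) 1-mal ableiten. Die Ableitung von der Position ergibt die Geschwindigkeit: v(t) = 15·exp(3·t/2). Aus der Gleichung für die Geschwindigkeit v(t) = 15·exp(3·t/2), setzen wir t = 2*log(4)/3 ein und erhalten v = 60.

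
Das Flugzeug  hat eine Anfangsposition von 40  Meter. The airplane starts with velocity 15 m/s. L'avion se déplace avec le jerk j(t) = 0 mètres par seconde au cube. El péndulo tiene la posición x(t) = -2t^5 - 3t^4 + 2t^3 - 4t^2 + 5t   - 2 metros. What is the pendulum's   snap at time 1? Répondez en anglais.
Starting from position x(t) = -2·t^5 - 3·t^4 + 2·t^3 - 4·t^2 + 5·t - 2, we take 4 derivatives. Taking d/dt of x(t), we find v(t) = -10·t^4 - 12·t^3 + 6·t^2 - 8·t + 5. Differentiating velocity, we get acceleration: a(t) = -40·t^3 - 36·t^2 + 12·t - 8. Taking d/dt of a(t), we find j(t) = -120·t^2 - 72·t + 12. Differentiating jerk, we get snap: s(t) = -240·t - 72. We have snap s(t) = -240·t - 72. Substituting t = 1: s(1) = -312.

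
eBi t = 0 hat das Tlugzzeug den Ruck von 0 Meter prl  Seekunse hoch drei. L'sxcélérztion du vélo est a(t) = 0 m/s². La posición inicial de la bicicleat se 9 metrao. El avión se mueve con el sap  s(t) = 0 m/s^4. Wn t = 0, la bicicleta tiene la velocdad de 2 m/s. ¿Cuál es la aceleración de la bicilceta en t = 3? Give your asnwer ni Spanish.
De la ecuación de la aceleración a(t) = 0, sustituimos t = 3 para obtener a = 0.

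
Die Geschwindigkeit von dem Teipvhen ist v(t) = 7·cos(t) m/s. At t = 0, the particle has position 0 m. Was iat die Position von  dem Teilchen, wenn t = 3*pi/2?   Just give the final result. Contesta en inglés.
The answer is -7.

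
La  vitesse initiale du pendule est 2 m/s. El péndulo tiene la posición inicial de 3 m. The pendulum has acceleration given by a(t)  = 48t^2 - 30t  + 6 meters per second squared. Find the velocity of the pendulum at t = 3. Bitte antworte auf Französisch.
Pour résoudre ceci, nous devons prendre 1 intégrale de notre équation de l'accélération a(t) = 48·t^2 - 30·t + 6. L'intégrale de l'accélération, avec v(0) = 2, donne la vitesse: v(t) = 16·t^3 - 15·t^2 + 6·t + 2. En utilisant v(t) = 16·t^3 - 15·t^2 + 6·t + 2 et en substituant t = 3, nous trouvons v = 317.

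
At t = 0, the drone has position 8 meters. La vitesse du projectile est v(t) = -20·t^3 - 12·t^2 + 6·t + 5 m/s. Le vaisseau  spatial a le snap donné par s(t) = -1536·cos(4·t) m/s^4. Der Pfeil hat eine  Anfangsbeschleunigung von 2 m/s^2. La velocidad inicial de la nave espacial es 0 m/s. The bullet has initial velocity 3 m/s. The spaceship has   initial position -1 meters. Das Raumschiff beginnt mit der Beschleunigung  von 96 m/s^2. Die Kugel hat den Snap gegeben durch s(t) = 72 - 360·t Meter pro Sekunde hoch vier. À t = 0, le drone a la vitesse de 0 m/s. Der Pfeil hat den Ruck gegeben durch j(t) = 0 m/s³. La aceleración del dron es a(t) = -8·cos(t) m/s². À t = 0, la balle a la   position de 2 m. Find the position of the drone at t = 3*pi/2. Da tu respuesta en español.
Partiendo de la aceleración a(t) = -8·cos(t), tomamos 2 integrales. Tomando ∫a(t)dt y aplicando v(0) = 0, encontramos v(t) = -8·sin(t). Tomando ∫v(t)dt y aplicando x(0) = 8, encontramos x(t) = 8·cos(t). De la ecuación de la posición x(t) = 8·cos(t), sustituimos t = 3*pi/2 para obtener x = 0.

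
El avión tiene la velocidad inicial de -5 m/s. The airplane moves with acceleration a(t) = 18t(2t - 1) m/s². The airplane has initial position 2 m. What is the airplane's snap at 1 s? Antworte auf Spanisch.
Partiendo de la aceleración a(t) = 18·t·(2·t - 1), tomamos 2 derivadas. La derivada de la aceleración da la sacudida: j(t) = 72·t - 18. Derivando la sacudida, obtenemos el snap: s(t) = 72. Usando s(t) = 72 y sustituyendo t = 1, encontramos s = 72.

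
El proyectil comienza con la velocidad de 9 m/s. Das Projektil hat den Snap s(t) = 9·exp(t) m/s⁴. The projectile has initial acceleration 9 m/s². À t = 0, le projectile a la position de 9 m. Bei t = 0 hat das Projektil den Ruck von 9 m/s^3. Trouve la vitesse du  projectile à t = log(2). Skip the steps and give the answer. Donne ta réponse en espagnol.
La velocidad en t = log(2) es v = 18.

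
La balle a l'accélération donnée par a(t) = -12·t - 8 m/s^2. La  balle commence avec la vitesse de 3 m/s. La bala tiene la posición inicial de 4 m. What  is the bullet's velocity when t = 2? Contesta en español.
Partiendo de la aceleración a(t) = -12·t - 8, tomamos 1 integral. La antiderivada de la aceleración es la velocidad. Usando v(0) = 3, obtenemos v(t) = -6·t^2 - 8·t + 3. De la ecuación de la velocidad v(t) = -6·t^2 - 8·t + 3, sustituimos t = 2 para obtener v = -37.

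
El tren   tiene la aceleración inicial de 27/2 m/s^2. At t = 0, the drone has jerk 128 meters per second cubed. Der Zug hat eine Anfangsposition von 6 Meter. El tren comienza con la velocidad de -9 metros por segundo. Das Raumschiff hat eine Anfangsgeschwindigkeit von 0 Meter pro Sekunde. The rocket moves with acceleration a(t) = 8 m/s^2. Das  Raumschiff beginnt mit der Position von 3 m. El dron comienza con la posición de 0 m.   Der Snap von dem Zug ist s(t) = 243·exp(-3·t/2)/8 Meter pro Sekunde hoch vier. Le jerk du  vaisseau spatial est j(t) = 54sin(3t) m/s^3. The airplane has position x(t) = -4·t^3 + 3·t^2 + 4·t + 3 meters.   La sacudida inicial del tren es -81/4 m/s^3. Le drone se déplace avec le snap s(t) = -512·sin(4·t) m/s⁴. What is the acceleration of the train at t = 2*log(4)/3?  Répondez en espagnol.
Debemos encontrar la integral de nuestra ecuación del snap s(t) = 243·exp(-3·t/2)/8 2 veces. Tomando ∫s(t)dt y aplicando j(0) = -81/4, encontramos j(t) = -81·exp(-3·t/2)/4. Tomando ∫j(t)dt y aplicando a(0) = 27/2, encontramos a(t) = 27·exp(-3·t/2)/2. Usando a(t) = 27·exp(-3·t/2)/2 y sustituyendo t = 2*log(4)/3, encontramos a = 27/8.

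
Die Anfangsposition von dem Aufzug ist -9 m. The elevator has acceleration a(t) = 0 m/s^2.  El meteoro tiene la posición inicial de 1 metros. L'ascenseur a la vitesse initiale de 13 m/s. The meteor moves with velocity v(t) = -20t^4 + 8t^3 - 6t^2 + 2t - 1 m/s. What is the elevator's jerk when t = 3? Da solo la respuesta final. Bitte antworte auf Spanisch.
La respuesta es 0.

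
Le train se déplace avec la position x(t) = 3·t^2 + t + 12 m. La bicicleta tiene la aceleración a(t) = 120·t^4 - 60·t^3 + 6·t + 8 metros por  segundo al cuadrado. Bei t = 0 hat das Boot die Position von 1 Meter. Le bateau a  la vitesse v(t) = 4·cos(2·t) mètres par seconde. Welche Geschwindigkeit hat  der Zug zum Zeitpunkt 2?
Wir müssen unsere Gleichung für die Position x(t) = 3·t^2 + t + 12 1-mal ableiten. Durch Ableiten von der Position erhalten wir die Geschwindigkeit: v(t) = 6·t + 1. Mit v(t) = 6·t + 1 und Einsetzen von t = 2, finden wir v = 13.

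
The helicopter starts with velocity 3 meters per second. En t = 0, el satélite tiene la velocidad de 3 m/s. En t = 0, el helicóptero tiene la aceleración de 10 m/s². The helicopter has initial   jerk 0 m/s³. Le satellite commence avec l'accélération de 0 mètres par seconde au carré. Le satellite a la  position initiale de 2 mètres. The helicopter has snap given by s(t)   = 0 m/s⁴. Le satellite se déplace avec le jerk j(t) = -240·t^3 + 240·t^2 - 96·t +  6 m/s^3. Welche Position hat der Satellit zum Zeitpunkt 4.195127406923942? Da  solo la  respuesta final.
Die Antwort ist -6854.96926482714.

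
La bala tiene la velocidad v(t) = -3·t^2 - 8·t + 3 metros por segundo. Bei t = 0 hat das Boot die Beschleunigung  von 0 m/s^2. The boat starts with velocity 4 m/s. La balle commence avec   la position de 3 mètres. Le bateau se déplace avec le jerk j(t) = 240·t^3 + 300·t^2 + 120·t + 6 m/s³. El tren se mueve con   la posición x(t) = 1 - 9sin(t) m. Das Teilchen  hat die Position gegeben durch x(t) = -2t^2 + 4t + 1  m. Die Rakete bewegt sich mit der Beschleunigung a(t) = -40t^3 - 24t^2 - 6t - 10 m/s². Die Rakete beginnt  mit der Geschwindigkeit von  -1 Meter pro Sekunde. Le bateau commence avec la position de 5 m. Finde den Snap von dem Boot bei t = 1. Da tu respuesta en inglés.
Starting from jerk j(t) = 240·t^3 + 300·t^2 + 120·t + 6, we take 1 derivative. The derivative of jerk gives snap: s(t) = 720·t^2 + 600·t + 120. Using s(t) = 720·t^2 + 600·t + 120 and substituting t = 1, we find s = 1440.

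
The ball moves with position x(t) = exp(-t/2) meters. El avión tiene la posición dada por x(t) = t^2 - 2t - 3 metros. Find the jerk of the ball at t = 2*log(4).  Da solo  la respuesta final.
The jerk at t = 2*log(4) is j = -1/32.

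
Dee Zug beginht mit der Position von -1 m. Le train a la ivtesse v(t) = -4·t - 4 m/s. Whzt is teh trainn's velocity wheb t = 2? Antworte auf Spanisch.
De la ecuación de la velocidad v(t) = -4·t - 4, sustituimos t = 2 para obtener v = -12.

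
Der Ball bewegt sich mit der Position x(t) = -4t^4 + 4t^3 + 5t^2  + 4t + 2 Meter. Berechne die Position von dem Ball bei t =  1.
Mit x(t) = -4·t^4 + 4·t^3 + 5·t^2 + 4·t + 2 und Einsetzen von t = 1, finden wir x = 11.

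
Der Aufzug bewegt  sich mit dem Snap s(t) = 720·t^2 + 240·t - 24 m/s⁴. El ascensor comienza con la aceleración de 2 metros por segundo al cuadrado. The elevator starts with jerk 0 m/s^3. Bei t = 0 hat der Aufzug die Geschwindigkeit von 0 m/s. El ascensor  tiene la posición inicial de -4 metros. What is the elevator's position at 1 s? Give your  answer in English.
To find the answer, we compute 4 integrals of s(t) = 720·t^2 + 240·t - 24. The integral of snap is jerk. Using j(0) = 0, we get j(t) = 24·t·(10·t^2 + 5·t - 1). Taking ∫j(t)dt and applying a(0) = 2, we find a(t) = 60·t^4 + 40·t^3 - 12·t^2 + 2. Taking ∫a(t)dt and applying v(0) = 0, we find v(t) = 12·t^5 + 10·t^4 - 4·t^3 + 2·t. Integrating velocity and using the initial condition x(0) = -4, we get x(t) = 2·t^6 + 2·t^5 - t^4 + t^2 - 4. We have position x(t) = 2·t^6 + 2·t^5 - t^4 + t^2 - 4. Substituting t = 1: x(1) = 0.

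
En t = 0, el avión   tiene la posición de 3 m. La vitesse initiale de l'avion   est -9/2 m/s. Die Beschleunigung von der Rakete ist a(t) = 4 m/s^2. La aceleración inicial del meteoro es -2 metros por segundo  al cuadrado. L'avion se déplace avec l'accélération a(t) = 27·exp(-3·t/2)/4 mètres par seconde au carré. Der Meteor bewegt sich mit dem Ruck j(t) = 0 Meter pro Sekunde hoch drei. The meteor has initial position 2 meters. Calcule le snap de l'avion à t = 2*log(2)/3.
Nous devons dériver notre équation de l'accélération a(t) = 27·exp(-3·t/2)/4 2 fois. En dérivant l'accélération, nous obtenons le jerk: j(t) = -81·exp(-3·t/2)/8. La dérivée du jerk donne le snap: s(t) = 243·exp(-3·t/2)/16. En utilisant s(t) = 243·exp(-3·t/2)/16 et en substituant t = 2*log(2)/3, nous trouvons s = 243/32.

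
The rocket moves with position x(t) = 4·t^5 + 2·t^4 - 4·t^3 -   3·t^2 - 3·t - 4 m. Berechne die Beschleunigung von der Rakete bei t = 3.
Wir müssen unsere Gleichung für die Position x(t) = 4·t^5 + 2·t^4 - 4·t^3 - 3·t^2 - 3·t - 4 2-mal ableiten. Die Ableitung von der Position ergibt die Geschwindigkeit: v(t) = 20·t^4 + 8·t^3 - 12·t^2 - 6·t - 3. Mit d/dt von v(t) finden wir a(t) = 80·t^3 + 24·t^2 - 24·t - 6. Wir haben die Beschleunigung a(t) = 80·t^3 + 24·t^2 - 24·t - 6. Durch Einsetzen von t = 3: a(3) = 2298.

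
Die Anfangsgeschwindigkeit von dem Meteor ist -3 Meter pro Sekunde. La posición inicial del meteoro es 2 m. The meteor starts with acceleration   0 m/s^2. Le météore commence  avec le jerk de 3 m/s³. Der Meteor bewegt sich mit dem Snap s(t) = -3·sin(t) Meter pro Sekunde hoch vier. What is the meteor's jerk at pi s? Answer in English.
Starting from snap s(t) = -3·sin(t), we take 1 antiderivative. Finding the integral of s(t) and using j(0) = 3: j(t) = 3·cos(t). From the given jerk equation j(t) = 3·cos(t), we substitute t = pi to get j = -3.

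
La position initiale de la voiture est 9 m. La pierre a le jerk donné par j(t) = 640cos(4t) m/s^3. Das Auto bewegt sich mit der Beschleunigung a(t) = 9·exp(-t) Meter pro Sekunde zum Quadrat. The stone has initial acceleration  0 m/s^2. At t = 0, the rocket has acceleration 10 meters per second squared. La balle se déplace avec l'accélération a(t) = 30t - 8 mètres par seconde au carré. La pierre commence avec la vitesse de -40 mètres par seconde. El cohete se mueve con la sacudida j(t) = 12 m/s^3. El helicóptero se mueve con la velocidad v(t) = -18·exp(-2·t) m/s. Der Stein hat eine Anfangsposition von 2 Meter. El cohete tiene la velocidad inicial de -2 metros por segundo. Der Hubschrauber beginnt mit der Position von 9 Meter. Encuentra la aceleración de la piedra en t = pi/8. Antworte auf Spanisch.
Para resolver esto, necesitamos tomar 1 antiderivada de nuestra ecuación de la sacudida j(t) = 640·cos(4·t). La antiderivada de la sacudida es la aceleración. Usando a(0) = 0, obtenemos a(t) = 160·sin(4·t). Tenemos la aceleración a(t) = 160·sin(4·t). Sustituyendo t = pi/8: a(pi/8) = 160.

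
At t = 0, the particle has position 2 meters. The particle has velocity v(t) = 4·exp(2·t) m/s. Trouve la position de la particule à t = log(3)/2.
Pour résoudre ceci, nous devons prendre 1 intégrale de notre équation de la vitesse v(t) = 4·exp(2·t). En intégrant la vitesse et en utilisant la condition initiale x(0) = 2, nous obtenons x(t) = 2·exp(2·t). De l'équation de la position x(t) = 2·exp(2·t), nous substituons t = log(3)/2 pour obtenir x = 6.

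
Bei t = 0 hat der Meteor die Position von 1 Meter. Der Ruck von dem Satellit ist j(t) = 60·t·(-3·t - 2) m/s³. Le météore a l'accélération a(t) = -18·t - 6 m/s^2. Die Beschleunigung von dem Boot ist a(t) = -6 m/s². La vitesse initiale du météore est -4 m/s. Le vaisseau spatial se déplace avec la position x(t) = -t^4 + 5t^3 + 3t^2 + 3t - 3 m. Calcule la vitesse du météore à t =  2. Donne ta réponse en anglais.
To solve this, we need to take 1 integral of our acceleration equation a(t) = -18·t - 6. Taking ∫a(t)dt and applying v(0) = -4, we find v(t) = -9·t^2 - 6·t - 4. Using v(t) = -9·t^2 - 6·t - 4 and substituting t = 2, we find v = -52.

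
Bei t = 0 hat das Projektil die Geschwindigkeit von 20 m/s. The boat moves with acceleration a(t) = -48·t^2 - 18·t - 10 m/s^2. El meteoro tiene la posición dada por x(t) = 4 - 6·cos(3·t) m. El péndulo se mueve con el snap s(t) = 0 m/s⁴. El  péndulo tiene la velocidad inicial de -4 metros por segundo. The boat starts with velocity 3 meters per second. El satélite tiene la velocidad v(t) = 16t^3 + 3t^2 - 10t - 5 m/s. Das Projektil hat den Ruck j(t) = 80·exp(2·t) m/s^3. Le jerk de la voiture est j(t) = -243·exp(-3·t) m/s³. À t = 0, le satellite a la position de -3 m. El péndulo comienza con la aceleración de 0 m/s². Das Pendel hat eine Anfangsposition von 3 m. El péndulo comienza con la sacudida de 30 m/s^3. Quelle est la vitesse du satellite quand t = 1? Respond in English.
From the given velocity equation v(t) = 16·t^3 + 3·t^2 - 10·t - 5, we substitute t = 1 to get v = 4.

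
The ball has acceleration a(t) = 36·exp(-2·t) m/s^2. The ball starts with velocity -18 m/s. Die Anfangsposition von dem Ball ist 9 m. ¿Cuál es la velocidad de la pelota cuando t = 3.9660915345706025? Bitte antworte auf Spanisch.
Partiendo de la aceleración a(t) = 36·exp(-2·t), tomamos 1 integral. La integral de la aceleración, con v(0) = -18, da la velocidad: v(t) = -18·exp(-2·t). De la ecuación de la velocidad v(t) = -18·exp(-2·t), sustituimos t = 3.9660915345706025 para obtener v = -0.00646203295844746.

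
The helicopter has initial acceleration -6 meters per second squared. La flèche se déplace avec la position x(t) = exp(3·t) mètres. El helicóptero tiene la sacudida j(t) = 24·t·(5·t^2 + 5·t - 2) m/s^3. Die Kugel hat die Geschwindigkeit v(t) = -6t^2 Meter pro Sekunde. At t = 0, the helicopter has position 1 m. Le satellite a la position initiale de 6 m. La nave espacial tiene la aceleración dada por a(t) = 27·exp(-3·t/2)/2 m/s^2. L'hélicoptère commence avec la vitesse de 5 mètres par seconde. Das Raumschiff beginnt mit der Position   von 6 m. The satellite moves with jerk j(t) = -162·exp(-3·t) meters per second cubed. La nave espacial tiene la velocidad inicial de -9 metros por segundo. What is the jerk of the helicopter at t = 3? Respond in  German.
Mit j(t) = 24·t·(5·t^2 + 5·t - 2) und Einsetzen von t = 3, finden wir j = 4176.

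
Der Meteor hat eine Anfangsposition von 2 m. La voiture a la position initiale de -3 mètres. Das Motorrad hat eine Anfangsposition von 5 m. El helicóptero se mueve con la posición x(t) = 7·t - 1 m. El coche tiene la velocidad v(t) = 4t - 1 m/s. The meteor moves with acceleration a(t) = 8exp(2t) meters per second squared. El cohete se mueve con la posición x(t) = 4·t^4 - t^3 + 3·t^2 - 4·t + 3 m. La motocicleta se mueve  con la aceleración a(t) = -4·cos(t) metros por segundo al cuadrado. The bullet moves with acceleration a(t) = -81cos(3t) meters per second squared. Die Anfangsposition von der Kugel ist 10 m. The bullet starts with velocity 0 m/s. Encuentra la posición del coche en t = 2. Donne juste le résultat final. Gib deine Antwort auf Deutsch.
Bei t = 2, x = 3.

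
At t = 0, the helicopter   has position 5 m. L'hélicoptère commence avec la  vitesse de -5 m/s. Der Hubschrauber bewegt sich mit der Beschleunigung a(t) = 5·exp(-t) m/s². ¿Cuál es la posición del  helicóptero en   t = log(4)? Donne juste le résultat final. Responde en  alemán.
x(log(4)) = 5/4.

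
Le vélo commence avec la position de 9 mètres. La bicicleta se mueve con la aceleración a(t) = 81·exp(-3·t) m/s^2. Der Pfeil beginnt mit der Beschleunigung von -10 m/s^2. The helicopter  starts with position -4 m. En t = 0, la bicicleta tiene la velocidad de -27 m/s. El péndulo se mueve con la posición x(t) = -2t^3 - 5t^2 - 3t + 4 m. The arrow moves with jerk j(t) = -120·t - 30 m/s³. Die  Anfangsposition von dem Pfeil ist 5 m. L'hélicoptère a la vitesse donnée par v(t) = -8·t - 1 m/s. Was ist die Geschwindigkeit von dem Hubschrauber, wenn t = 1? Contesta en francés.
Nous avons la vitesse v(t) = -8·t - 1. En substituant t = 1: v(1) = -9.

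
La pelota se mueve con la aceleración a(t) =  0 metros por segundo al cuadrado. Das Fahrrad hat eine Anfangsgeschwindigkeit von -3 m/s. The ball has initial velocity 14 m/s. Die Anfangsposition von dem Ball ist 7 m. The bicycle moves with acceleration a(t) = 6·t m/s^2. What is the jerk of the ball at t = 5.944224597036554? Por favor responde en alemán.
Um dies zu lösen, müssen wir 1 Ableitung unserer Gleichung für die Beschleunigung a(t) = 0 nehmen. Mit d/dt von a(t) finden wir j(t) = 0. Wir haben den Ruck j(t) = 0. Durch Einsetzen von t = 5.944224597036554: j(5.944224597036554) = 0.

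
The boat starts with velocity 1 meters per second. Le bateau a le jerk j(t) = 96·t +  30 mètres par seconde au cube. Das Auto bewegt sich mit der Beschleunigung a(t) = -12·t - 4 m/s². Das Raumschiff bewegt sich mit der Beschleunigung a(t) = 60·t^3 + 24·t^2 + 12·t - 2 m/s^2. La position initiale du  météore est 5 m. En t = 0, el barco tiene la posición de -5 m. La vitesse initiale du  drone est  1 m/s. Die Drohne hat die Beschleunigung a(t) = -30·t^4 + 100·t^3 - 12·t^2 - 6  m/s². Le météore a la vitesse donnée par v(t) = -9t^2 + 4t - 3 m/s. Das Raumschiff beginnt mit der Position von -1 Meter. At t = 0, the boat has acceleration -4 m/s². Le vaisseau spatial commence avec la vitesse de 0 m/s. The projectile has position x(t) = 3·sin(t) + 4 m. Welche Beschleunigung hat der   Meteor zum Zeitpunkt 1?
Wir müssen unsere Gleichung für die Geschwindigkeit v(t) = -9·t^2 + 4·t - 3 1-mal ableiten. Mit d/dt von v(t) finden wir a(t) = 4 - 18·t. Wir haben die Beschleunigung a(t) = 4 - 18·t. Durch Einsetzen von t = 1: a(1) = -14.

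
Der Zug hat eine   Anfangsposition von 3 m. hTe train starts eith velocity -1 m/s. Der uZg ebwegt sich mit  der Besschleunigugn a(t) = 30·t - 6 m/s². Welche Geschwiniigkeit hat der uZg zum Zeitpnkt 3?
Wir müssen die Stammfunktion unserer Gleichung für die Beschleunigung a(t) = 30·t - 6 1-mal finden. Durch Integration von der Beschleunigung und Verwendung der Anfangsbedingung v(0) = -1, erhalten wir v(t) = 15·t^2 - 6·t - 1. Mit v(t) = 15·t^2 - 6·t - 1 und Einsetzen von t = 3, finden wir v = 116.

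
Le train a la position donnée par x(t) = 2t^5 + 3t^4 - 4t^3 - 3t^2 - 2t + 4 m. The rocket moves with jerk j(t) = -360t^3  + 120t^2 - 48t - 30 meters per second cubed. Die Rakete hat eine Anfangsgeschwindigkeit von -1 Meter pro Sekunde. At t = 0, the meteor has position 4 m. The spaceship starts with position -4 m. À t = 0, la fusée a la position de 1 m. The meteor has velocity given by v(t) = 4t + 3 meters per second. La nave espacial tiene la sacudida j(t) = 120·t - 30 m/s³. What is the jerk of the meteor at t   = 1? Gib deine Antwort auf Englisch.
We must differentiate our velocity equation v(t) = 4·t + 3 2 times. Taking d/dt of v(t), we find a(t) = 4. Differentiating acceleration, we get jerk: j(t) = 0. We have jerk j(t) = 0. Substituting t = 1: j(1) = 0.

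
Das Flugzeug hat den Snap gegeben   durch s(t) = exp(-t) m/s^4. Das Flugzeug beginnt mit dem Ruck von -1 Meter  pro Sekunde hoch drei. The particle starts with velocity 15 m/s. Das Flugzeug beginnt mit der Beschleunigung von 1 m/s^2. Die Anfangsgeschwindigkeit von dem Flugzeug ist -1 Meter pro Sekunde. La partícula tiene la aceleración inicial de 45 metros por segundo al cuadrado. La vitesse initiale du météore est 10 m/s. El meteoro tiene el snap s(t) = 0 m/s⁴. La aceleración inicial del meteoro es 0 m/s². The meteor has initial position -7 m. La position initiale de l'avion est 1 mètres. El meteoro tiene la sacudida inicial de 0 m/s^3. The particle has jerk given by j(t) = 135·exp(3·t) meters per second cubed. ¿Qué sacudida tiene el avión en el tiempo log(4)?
Para resolver esto, necesitamos tomar 1 integral de nuestra ecuación del snap s(t) = exp(-t). Tomando ∫s(t)dt y aplicando j(0) = -1, encontramos j(t) = -exp(-t). Usando j(t) = -exp(-t) y sustituyendo t = log(4), encontramos j = -1/4.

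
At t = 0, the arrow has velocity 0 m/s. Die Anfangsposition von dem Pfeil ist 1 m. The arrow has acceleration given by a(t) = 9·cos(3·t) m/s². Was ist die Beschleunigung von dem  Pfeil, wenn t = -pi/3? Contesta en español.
Tenemos la aceleración a(t) = 9·cos(3·t). Sustituyendo t = -pi/3: a(-pi/3) = -9.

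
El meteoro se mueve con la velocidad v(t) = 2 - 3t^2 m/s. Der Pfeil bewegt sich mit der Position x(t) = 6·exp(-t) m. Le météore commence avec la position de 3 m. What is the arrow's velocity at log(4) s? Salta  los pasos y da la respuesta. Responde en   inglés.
The answer is -3/2.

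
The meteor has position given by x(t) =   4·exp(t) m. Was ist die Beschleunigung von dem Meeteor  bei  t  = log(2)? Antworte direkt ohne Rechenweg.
Die Antwort ist 8.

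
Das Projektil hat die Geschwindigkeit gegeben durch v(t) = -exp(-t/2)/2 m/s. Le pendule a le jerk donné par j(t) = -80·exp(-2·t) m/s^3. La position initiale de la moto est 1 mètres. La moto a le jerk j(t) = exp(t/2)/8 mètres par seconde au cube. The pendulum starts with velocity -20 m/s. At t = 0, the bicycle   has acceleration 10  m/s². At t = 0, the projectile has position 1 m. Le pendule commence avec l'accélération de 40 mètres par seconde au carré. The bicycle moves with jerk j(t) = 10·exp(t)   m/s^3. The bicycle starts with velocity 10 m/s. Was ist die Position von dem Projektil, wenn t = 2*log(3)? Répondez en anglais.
To solve this, we need to take 1 antiderivative of our velocity equation v(t) = -exp(-t/2)/2. Integrating velocity and using the initial condition x(0) = 1, we get x(t) = exp(-t/2). We have position x(t) = exp(-t/2). Substituting t = 2*log(3): x(2*log(3)) = 1/3.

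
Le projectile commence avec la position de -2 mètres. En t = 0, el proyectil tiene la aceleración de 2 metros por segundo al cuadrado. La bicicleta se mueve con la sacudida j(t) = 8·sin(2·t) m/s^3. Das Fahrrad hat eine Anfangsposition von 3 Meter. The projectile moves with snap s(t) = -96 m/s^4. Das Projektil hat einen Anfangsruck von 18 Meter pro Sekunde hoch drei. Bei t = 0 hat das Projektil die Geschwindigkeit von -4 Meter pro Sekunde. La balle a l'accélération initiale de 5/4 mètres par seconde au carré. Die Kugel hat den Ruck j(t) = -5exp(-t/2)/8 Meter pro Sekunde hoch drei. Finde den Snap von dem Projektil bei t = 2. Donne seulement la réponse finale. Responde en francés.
À t = 2, s = -96.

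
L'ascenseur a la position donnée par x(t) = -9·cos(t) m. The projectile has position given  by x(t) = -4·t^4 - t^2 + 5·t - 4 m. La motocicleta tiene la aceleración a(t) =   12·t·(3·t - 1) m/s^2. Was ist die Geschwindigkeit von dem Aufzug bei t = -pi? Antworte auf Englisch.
To solve this, we need to take 1 derivative of our position equation x(t) = -9·cos(t). Taking d/dt of x(t), we find v(t) = 9·sin(t). We have velocity v(t) = 9·sin(t). Substituting t = -pi: v(-pi) = 0.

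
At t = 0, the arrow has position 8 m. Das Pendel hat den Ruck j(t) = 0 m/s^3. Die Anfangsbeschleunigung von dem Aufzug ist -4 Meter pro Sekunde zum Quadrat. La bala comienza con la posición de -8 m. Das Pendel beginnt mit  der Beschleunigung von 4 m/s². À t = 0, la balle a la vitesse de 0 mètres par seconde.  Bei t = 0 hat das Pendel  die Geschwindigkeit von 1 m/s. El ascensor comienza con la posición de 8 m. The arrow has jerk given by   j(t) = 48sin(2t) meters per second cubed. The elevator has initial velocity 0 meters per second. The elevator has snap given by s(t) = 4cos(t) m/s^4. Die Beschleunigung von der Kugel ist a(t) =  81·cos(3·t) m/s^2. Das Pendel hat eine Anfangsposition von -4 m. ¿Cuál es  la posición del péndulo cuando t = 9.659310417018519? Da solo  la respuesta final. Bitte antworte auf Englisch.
The answer is 192.263865881663.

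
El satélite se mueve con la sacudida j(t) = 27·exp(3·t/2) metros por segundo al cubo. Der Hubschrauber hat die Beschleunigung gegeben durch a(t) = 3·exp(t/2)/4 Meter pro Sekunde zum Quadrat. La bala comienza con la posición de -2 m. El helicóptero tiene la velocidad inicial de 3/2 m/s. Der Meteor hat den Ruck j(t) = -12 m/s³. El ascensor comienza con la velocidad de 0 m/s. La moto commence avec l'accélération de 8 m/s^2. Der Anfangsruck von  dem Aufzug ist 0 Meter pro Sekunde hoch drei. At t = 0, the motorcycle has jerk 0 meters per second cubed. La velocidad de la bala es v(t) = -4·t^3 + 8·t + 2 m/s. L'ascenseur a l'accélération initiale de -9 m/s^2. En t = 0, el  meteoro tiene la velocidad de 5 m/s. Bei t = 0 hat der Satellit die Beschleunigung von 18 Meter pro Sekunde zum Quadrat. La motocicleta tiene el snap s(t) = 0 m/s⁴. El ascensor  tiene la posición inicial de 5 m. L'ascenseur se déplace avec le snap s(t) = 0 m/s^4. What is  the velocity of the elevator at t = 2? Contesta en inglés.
To find the answer, we compute 3 antiderivatives of s(t) = 0. Finding the antiderivative of s(t) and using j(0) = 0: j(t) = 0. Integrating jerk and using the initial condition a(0) = -9, we get a(t) = -9. The integral of acceleration, with v(0) = 0, gives velocity: v(t) = -9·t. We have velocity v(t) = -9·t. Substituting t = 2: v(2) = -18.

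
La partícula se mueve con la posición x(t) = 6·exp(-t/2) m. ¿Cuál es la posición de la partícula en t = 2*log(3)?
Usando x(t) = 6·exp(-t/2) y sustituyendo t = 2*log(3), encontramos x = 2.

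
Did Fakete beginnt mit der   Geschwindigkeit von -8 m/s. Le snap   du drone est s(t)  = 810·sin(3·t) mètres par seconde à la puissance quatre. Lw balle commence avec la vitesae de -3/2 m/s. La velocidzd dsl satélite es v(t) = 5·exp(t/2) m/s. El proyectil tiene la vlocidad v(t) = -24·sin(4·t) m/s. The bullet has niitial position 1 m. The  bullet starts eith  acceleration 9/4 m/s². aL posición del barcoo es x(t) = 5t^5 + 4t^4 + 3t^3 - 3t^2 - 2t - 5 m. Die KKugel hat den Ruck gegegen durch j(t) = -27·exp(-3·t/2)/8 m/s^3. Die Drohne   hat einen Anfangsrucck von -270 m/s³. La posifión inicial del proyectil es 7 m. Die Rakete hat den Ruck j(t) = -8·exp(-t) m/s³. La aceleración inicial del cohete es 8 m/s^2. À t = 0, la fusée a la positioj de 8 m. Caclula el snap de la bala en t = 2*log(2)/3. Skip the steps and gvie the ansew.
En t = 2*log(2)/3, s = 81/32.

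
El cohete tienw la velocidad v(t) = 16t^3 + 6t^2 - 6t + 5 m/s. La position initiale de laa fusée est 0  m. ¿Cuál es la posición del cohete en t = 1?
Para resolver esto, necesitamos tomar 1 integral de nuestra ecuación de la velocidad v(t) = 16·t^3 + 6·t^2 - 6·t + 5. Integrando la velocidad y usando la condición inicial x(0) = 0, obtenemos x(t) = 4·t^4 + 2·t^3 - 3·t^2 + 5·t. Usando x(t) = 4·t^4 + 2·t^3 - 3·t^2 + 5·t y sustituyendo t = 1, encontramos x = 8.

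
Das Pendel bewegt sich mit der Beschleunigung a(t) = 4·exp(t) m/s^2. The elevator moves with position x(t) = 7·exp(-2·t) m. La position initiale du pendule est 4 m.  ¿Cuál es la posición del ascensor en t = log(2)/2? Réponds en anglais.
Using x(t) = 7·exp(-2·t) and substituting t = log(2)/2, we find x = 7/2.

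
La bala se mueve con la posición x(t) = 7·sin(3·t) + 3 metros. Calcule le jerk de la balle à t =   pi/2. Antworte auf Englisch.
Starting from position x(t) = 7·sin(3·t) + 3, we take 3 derivatives. Differentiating position, we get velocity: v(t) = 21·cos(3·t). Taking d/dt of v(t), we find a(t) = -63·sin(3·t). Differentiating acceleration, we get jerk: j(t) = -189·cos(3·t). We have jerk j(t) = -189·cos(3·t). Substituting t = pi/2: j(pi/2) = 0.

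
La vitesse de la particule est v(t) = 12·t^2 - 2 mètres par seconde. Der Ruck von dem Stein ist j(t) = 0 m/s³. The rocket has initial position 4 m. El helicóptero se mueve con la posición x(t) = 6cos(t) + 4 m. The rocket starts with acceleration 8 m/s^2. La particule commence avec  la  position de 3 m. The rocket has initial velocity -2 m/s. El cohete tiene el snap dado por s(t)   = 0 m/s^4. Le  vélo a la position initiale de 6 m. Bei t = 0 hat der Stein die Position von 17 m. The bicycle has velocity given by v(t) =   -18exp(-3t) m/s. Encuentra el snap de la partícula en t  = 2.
Para resolver esto, necesitamos tomar 3 derivadas de nuestra ecuación de la velocidad v(t) = 12·t^2 - 2. La derivada de la velocidad da la aceleración: a(t) = 24·t. La derivada de la aceleración da la sacudida: j(t) = 24. La derivada de la sacudida da el snap: s(t) = 0. Usando s(t) = 0 y sustituyendo t = 2, encontramos s = 0.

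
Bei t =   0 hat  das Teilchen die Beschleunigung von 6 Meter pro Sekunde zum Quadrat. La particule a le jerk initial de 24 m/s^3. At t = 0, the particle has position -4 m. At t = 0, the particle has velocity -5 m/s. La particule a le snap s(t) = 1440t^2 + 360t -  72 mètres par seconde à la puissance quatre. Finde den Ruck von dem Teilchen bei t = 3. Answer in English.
We need to integrate our snap equation s(t) = 1440·t^2 + 360·t - 72 1 time. Taking ∫s(t)dt and applying j(0) = 24, we find j(t) = 480·t^3 + 180·t^2 - 72·t + 24. Using j(t) = 480·t^3 + 180·t^2 - 72·t + 24 and substituting t = 3, we find j = 14388.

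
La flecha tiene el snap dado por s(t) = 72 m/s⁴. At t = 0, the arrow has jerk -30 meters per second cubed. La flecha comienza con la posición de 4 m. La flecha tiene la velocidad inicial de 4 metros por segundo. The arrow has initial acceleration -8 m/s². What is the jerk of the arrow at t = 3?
We must find the integral of our snap equation s(t) = 72 1 time. Finding the integral of s(t) and using j(0) = -30: j(t) = 72·t - 30. We have jerk j(t) = 72·t - 30. Substituting t = 3: j(3) = 186.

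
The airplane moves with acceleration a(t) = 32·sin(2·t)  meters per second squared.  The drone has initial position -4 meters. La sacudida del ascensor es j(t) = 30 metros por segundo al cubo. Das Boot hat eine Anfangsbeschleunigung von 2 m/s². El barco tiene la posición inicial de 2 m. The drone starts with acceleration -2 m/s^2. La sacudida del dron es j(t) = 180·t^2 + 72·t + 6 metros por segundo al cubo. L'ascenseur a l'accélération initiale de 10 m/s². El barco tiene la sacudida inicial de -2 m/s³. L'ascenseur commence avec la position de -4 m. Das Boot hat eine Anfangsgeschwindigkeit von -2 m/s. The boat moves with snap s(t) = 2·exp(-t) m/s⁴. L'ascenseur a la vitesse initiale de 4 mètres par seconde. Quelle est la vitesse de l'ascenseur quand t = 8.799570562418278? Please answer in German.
Um dies zu lösen, müssen wir 2 Integrale unserer Gleichung für den Ruck j(t) = 30 finden. Durch Integration von dem Ruck und Verwendung der Anfangsbedingung a(0) = 10, erhalten wir a(t) = 30·t + 10. Die Stammfunktion von der Beschleunigung ist die Geschwindigkeit. Mit v(0) = 4 erhalten wir v(t) = 15·t^2 + 10·t + 4. Wir haben die Geschwindigkeit v(t) = 15·t^2 + 10·t + 4. Durch Einsetzen von t = 8.799570562418278: v(8.799570562418278) = 1253.48233686886.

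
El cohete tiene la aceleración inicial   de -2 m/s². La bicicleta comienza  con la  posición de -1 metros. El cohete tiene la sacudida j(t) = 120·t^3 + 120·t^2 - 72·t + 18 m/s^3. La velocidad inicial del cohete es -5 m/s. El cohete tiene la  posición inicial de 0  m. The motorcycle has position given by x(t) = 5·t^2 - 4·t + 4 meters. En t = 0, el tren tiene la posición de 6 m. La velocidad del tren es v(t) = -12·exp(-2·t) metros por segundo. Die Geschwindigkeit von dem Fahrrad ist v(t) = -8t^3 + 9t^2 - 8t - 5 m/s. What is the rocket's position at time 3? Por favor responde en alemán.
Wir müssen unsere Gleichung für den Ruck j(t) = 120·t^3 + 120·t^2 - 72·t + 18 3-mal integrieren. Durch Integration von dem Ruck und Verwendung der Anfangsbedingung a(0) = -2, erhalten wir a(t) = 30·t^4 + 40·t^3 - 36·t^2 + 18·t - 2. Die Stammfunktion von der Beschleunigung, mit v(0) = -5, ergibt die Geschwindigkeit: v(t) = 6·t^5 + 10·t^4 - 12·t^3 + 9·t^2 - 2·t - 5. Die Stammfunktion von der Geschwindigkeit, mit x(0) = 0, ergibt die Position: x(t) = t^6 + 2·t^5 - 3·t^4 + 3·t^3 - t^2 - 5·t. Wir haben die Position x(t) = t^6 + 2·t^5 - 3·t^4 + 3·t^3 - t^2 - 5·t. Durch Einsetzen von t = 3: x(3) = 1029.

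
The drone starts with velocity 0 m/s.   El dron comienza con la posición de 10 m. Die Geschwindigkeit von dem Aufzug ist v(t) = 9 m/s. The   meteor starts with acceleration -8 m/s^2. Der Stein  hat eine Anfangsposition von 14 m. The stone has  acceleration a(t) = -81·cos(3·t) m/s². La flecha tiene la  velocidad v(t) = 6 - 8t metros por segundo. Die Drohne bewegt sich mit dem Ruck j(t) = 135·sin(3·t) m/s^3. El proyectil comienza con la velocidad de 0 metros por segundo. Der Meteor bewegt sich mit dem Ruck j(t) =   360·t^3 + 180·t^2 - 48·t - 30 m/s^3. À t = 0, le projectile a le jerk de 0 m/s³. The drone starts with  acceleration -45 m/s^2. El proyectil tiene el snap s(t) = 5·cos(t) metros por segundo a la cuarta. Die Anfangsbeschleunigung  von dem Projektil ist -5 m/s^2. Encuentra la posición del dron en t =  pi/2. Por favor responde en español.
Para resolver esto, necesitamos tomar 3 integrales de nuestra ecuación de la sacudida j(t) = 135·sin(3·t). La antiderivada de la sacudida es la aceleración. Usando a(0) = -45, obtenemos a(t) = -45·cos(3·t). La integral de la aceleración, con v(0) = 0, da la velocidad: v(t) = -15·sin(3·t). La integral de la velocidad es la posición. Usando x(0) = 10, obtenemos x(t) = 5·cos(3·t) + 5. Tenemos la posición x(t) = 5·cos(3·t) + 5. Sustituyendo t = pi/2: x(pi/2) = 5.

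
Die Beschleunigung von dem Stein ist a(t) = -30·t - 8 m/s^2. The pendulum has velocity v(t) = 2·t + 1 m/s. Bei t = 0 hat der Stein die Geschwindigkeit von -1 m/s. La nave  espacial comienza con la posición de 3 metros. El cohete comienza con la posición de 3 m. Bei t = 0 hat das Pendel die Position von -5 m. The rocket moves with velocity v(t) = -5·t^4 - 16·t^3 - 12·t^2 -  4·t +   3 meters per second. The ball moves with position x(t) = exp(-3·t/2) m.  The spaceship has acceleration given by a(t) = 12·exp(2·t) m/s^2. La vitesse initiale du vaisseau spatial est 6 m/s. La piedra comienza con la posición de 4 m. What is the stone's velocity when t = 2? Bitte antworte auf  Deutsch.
Ausgehend von der Beschleunigung a(t) = -30·t - 8, nehmen wir 1 Stammfunktion. Durch Integration von der Beschleunigung und Verwendung der Anfangsbedingung v(0) = -1, erhalten wir v(t) = -15·t^2 - 8·t - 1. Wir haben die Geschwindigkeit v(t) = -15·t^2 - 8·t - 1. Durch Einsetzen von t = 2: v(2) = -77.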